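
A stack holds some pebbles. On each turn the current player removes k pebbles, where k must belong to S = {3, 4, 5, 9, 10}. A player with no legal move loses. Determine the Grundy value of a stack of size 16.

0

G(0) = 0
G(1) = mex{} = 0
G(2) = mex{} = 0
G(3) = mex{0} = 1
G(4) = mex{0,0} = 1
G(5) = mex{0,0,0} = 1
G(6) = mex{1,0,0} = 2
G(7) = mex{1,1,0} = 2
G(8) = mex{1,1,1} = 0
G(9) = mex{2,1,1,0} = 3
G(10) = mex{2,2,1,0,0} = 3
G(11) = mex{0,2,2,0,0} = 1
G(12) = mex{3,0,2,1,0} = 4
G(13) = mex{3,3,0,1,1} = 2
G(14) = mex{1,3,3,1,1} = 0
G(15) = mex{4,1,3,2,1} = 0
G(16) = mex{2,4,1,2,2} = 0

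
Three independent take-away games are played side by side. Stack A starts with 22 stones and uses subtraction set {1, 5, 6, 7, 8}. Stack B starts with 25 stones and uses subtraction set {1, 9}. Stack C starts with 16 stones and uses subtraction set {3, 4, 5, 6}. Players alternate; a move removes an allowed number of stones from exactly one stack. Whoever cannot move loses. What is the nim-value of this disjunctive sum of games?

0

Stack A, S = {1, 5, 6, 7, 8}:
G(0) = 0
G(1) = mex{0} = 1
G(2) = mex{1} = 0
G(3) = mex{0} = 1
G(4) = mex{1} = 0
G(5) = mex{0,0} = 1
G(6) = mex{1,1,0} = 2
G(7) = mex{2,0,1,0} = 3
G(8) = mex{3,1,0,1,0} = 2
G(9) = mex{2,0,1,0,1} = 3
G(10) = mex{3,1,0,1,0} = 2
G(11) = mex{2,2,1,0,1} = 3
G(12) = mex{3,3,2,1,0} = 4
G(13) = mex{4,2,3,2,1} = 0
G(14) = mex{0,3,2,3,2} = 1
G(15) = mex{1,2,3,2,3} = 0
G(16) = mex{0,3,2,3,2} = 1
G(17) = mex{1,4,3,2,3} = 0
G(18) = mex{0,0,4,3,2} = 1
G(19) = mex{1,1,0,4,3} = 2
G(20) = mex{2,0,1,0,4} = 3
G(21) = mex{3,1,0,1,0} = 2
G(22) = mex{2,0,1,0,1} = 3
G_A(22) = 3.
Stack B, S = {1, 9}:
G(0) = 0
G(1) = mex{0} = 1
G(2) = mex{1} = 0
G(3) = mex{0} = 1
G(4) = mex{1} = 0
G(5) = mex{0} = 1
G(6) = mex{1} = 0
G(7) = mex{0} = 1
G(8) = mex{1} = 0
G(9) = mex{0,0} = 1
G(10) = mex{1,1} = 0
G(11) = mex{0,0} = 1
G(12) = mex{1,1} = 0
G(13) = mex{0,0} = 1
G(14) = mex{1,1} = 0
G(15) = mex{0,0} = 1
G(16) = mex{1,1} = 0
G(17) = mex{0,0} = 1
G(18) = mex{1,1} = 0
G(19) = mex{0,0} = 1
G(20) = mex{1,1} = 0
G(21) = mex{0,0} = 1
G(22) = mex{1,1} = 0
G(23) = mex{0,0} = 1
G(24) = mex{1,1} = 0
G(25) = mex{0,0} = 1
G_B(25) = 1.
Stack C, S = {3, 4, 5, 6}:
G(0) = 0
G(1) = mex{} = 0
G(2) = mex{} = 0
G(3) = mex{0} = 1
G(4) = mex{0,0} = 1
G(5) = mex{0,0,0} = 1
G(6) = mex{1,0,0,0} = 2
G(7) = mex{1,1,0,0} = 2
G(8) = mex{1,1,1,0} = 2
G(9) = mex{2,1,1,1} = 0
G(10) = mex{2,2,1,1} = 0
G(11) = mex{2,2,2,1} = 0
G(12) = mex{0,2,2,2} = 1
G(13) = mex{0,0,2,2} = 1
G(14) = mex{0,0,0,2} = 1
G(15) = mex{1,0,0,0} = 2
G(16) = mex{1,1,0,0} = 2
G_C(16) = 2.
Combined Grundy value = 3 ⊕ 1 ⊕ 2 = 0.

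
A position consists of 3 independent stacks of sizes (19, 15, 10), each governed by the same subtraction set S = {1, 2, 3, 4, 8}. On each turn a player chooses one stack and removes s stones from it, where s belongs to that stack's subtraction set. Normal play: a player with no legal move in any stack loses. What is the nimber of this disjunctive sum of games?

All stacks use S = {1, 2, 3, 4, 8}:
G(0) = 0
G(1) = mex{0} = 1
G(2) = mex{1,0} = 2
G(3) = mex{2,1,0} = 3
G(4) = mex{3,2,1,0} = 4
G(5) = mex{4,3,2,1} = 0
G(6) = mex{0,4,3,2} = 1
G(7) = mex{1,0,4,3} = 2
G(8) = mex{2,1,0,4,0} = 3
G(9) = mex{3,2,1,0,1} = 4
G(10) = mex{4,3,2,1,2} = 0
G(11) = mex{0,4,3,2,3} = 1
G(12) = mex{1,0,4,3,4} = 2
G(13) = mex{2,1,0,4,0} = 3
G(14) = mex{3,2,1,0,1} = 4
G(15) = mex{4,3,2,1,2} = 0
G(16) = mex{0,4,3,2,3} = 1
G(17) = mex{1,0,4,3,4} = 2
G(18) = mex{2,1,0,4,0} = 3
G(19) = mex{3,2,1,0,1} = 4
Stack A: G(19) = 4.
Stack B: G(15) = 0.
Stack C: G(10) = 0.
Combined Grundy value = 4 ⊕ 0 ⊕ 0 = 4.

4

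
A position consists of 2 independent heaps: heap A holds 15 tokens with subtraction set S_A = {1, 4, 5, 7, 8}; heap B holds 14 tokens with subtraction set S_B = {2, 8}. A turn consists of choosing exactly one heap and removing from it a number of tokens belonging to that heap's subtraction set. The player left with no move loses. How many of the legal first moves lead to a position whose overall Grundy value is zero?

Heap A, S = {1, 4, 5, 7, 8}:
n :  0  1  2  3  4  5  6  7  8  9 10 11 12 13 14 15
G :  0  1  0  1  2  3  2  3  4  5  4  0  1  0  1  2
G_A(15) = 2.
Heap B, S = {2, 8}:
n :  0  1  2  3  4  5  6  7  8  9 10 11 12 13 14
G :  0  0  1  1  0  0  1  1  2  2  0  0  1  1  0
G_B(14) = 0.
Combined Grundy value = 2 ⊕ 0 = 2.
A winning move leaves total XOR = 0, i.e. changes one component's Grundy value g to g ⊕ X where X is the current total.
Heap A: need g' = 2⊕2 = 0. Options: 15−1→G=1, 15−4→G=0, 15−5→G=4, 15−7→G=4, 15−8→G=3. Hits: 1.
Heap B: need g' = 0⊕2 = 2. Options: 14−2→G=1, 14−8→G=1. Hits: 0.

1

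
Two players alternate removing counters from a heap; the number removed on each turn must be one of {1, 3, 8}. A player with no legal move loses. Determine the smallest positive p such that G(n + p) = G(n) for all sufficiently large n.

11

n :  0  1  2  3  4  5  6  7  8  9 10 11 12 13 14 15 16 17 18 19 20 21 22 23
G :  0  1  0  1  0  1  0  1  2  3  2  0  1  0  1  0  1  0  1  2  3  2  0  1
G(n+11) = G(n) holds for n = 0,…,7 (a full window of length max(S) = 8), so the sequence is purely periodic with period 11.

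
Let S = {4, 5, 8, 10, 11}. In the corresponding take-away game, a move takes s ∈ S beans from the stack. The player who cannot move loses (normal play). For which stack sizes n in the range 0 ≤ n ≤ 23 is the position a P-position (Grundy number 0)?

0, 1, 2, 3, 15, 16, 17, 18

G(0) = 0
G(1) = mex{} = 0
G(2) = mex{} = 0
G(3) = mex{} = 0
G(4) = mex{0} = 1
G(5) = mex{0,0} = 1
G(6) = mex{0,0} = 1
G(7) = mex{0,0} = 1
G(8) = mex{1,0,0} = 2
G(9) = mex{1,1,0} = 2
G(10) = mex{1,1,0,0} = 2
G(11) = mex{1,1,0,0,0} = 2
G(12) = mex{2,1,1,0,0} = 3
G(13) = mex{2,2,1,0,0} = 3
G(14) = mex{2,2,1,1,0} = 3
G(15) = mex{2,2,1,1,1} = 0
G(16) = mex{3,2,2,1,1} = 0
G(17) = mex{3,3,2,1,1} = 0
G(18) = mex{3,3,2,2,1} = 0
G(19) = mex{0,3,2,2,2} = 1
G(20) = mex{0,0,3,2,2} = 1
G(21) = mex{0,0,3,2,2} = 1
G(22) = mex{0,0,3,3,2} = 1
G(23) = mex{1,0,0,3,3} = 2
P-positions are exactly the n with G(n) = 0.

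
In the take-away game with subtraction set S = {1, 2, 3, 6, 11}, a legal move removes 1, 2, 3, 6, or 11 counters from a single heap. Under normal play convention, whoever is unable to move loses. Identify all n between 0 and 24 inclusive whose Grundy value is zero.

G(0) = 0
G(1) = mex{0} = 1
G(2) = mex{1,0} = 2
G(3) = mex{2,1,0} = 3
G(4) = mex{3,2,1} = 0
G(5) = mex{0,3,2} = 1
G(6) = mex{1,0,3,0} = 2
G(7) = mex{2,1,0,1} = 3
G(8) = mex{3,2,1,2} = 0
G(9) = mex{0,3,2,3} = 1
G(10) = mex{1,0,3,0} = 2
G(11) = mex{2,1,0,1,0} = 3
G(12) = mex{3,2,1,2,1} = 0
G(13) = mex{0,3,2,3,2} = 1
G(14) = mex{1,0,3,0,3} = 2
G(15) = mex{2,1,0,1,0} = 3
G(16) = mex{3,2,1,2,1} = 0
G(17) = mex{0,3,2,3,2} = 1
G(18) = mex{1,0,3,0,3} = 2
G(19) = mex{2,1,0,1,0} = 3
G(20) = mex{3,2,1,2,1} = 0
G(21) = mex{0,3,2,3,2} = 1
G(22) = mex{1,0,3,0,3} = 2
G(23) = mex{2,1,0,1,0} = 3
G(24) = mex{3,2,1,2,1} = 0
P-positions are exactly the n with G(n) = 0.

0, 4, 8, 12, 16, 20, 24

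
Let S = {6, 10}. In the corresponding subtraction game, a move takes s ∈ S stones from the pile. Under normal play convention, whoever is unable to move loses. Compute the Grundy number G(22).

1

G(0) = 0
G(1) = mex{} = 0
G(2) = mex{} = 0
G(3) = mex{} = 0
G(4) = mex{} = 0
G(5) = mex{} = 0
G(6) = mex{0} = 1
G(7) = mex{0} = 1
G(8) = mex{0} = 1
G(9) = mex{0} = 1
G(10) = mex{0,0} = 1
G(11) = mex{0,0} = 1
G(12) = mex{1,0} = 2
G(13) = mex{1,0} = 2
G(14) = mex{1,0} = 2
G(15) = mex{1,0} = 2
G(16) = mex{1,1} = 0
G(17) = mex{1,1} = 0
G(18) = mex{2,1} = 0
G(19) = mex{2,1} = 0
G(20) = mex{2,1} = 0
G(21) = mex{2,1} = 0
G(22) = mex{0,2} = 1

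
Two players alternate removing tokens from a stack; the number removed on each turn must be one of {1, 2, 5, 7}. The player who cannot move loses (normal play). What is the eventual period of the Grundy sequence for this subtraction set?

n :  0  1  2  3  4  5  6  7  8  9 10 11 12 13 14
G :  0  1  2  0  1  2  0  1  2  0  1  2  0  1  2
G(n+3) = G(n) holds for n = 0,…,6 (a full window of length max(S) = 7), so the sequence is purely periodic with period 3.

3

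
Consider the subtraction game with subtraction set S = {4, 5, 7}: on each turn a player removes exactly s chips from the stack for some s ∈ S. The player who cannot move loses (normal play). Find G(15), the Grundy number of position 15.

1

n :  0  1  2  3  4  5  6  7  8  9 10 11 12 13 14 15
G :  0  0  0  0  1  1  1  1  2  2  2  0  0  0  0  1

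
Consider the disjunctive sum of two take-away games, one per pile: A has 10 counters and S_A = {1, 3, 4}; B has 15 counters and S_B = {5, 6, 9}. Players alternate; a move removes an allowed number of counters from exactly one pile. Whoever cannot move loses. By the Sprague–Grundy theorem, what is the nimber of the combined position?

Pile A, S = {1, 3, 4}:
n :  0  1  2  3  4  5  6  7  8  9 10
G :  0  1  0  1  2  3  2  0  1  0  1
G_A(10) = 1.
Pile B, S = {5, 6, 9}:
n :  0  1  2  3  4  5  6  7  8  9 10 11 12 13 14 15
G :  0  0  0  0  0  1  1  1  1  1  2  2  2  2  0  0
G_B(15) = 0.
Combined Grundy value = 1 ⊕ 0 = 1.

1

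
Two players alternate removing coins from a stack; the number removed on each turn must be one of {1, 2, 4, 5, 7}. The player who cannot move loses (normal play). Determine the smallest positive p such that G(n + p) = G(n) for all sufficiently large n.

3

G(0) = 0
G(1) = mex{0} = 1
G(2) = mex{1,0} = 2
G(3) = mex{2,1} = 0
G(4) = mex{0,2,0} = 1
G(5) = mex{1,0,1,0} = 2
G(6) = mex{2,1,2,1} = 0
G(7) = mex{0,2,0,2,0} = 1
G(8) = mex{1,0,1,0,1} = 2
G(9) = mex{2,1,2,1,2} = 0
G(10) = mex{0,2,0,2,0} = 1
G(11) = mex{1,0,1,0,1} = 2
G(12) = mex{2,1,2,1,2} = 0
G(13) = mex{0,2,0,2,0} = 1
G(14) = mex{1,0,1,0,1} = 2
G(n+3) = G(n) holds for n = 0,…,6 (a full window of length max(S) = 7), so the sequence is purely periodic with period 3.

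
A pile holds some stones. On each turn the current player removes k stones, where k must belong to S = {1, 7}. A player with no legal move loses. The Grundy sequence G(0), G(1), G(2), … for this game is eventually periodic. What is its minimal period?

2

G(0) = 0
G(1) = mex{0} = 1
G(2) = mex{1} = 0
G(3) = mex{0} = 1
G(4) = mex{1} = 0
G(5) = mex{0} = 1
G(6) = mex{1} = 0
G(7) = mex{0,0} = 1
G(8) = mex{1,1} = 0
G(9) = mex{0,0} = 1
G(10) = mex{1,1} = 0
G(11) = mex{0,0} = 1
G(12) = mex{1,1} = 0
G(13) = mex{0,0} = 1
G(14) = mex{1,1} = 0
G(n+2) = G(n) holds for n = 0,…,6 (a full window of length max(S) = 7), so the sequence is purely periodic with period 2.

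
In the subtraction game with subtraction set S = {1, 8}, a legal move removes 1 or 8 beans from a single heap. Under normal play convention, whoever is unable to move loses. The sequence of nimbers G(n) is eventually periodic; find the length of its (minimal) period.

9

n :  0  1  2  3  4  5  6  7  8  9 10 11 12 13 14 15 16 17 18 19
G :  0  1  0  1  0  1  0  1  2  0  1  0  1  0  1  0  1  2  0  1
G(n+9) = G(n) holds for n = 0,…,7 (a full window of length max(S) = 8), so the sequence is purely periodic with period 9.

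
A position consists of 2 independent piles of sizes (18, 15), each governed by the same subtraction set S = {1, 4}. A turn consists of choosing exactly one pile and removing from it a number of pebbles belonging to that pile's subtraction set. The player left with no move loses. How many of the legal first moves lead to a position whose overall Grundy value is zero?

2

All piles use S = {1, 4}:
G(0) = 0
G(1) = mex{0} = 1
G(2) = mex{1} = 0
G(3) = mex{0} = 1
G(4) = mex{1,0} = 2
G(5) = mex{2,1} = 0
G(6) = mex{0,0} = 1
G(7) = mex{1,1} = 0
G(8) = mex{0,2} = 1
G(9) = mex{1,0} = 2
G(10) = mex{2,1} = 0
G(11) = mex{0,0} = 1
G(12) = mex{1,1} = 0
G(13) = mex{0,2} = 1
G(14) = mex{1,0} = 2
G(15) = mex{2,1} = 0
G(16) = mex{0,0} = 1
G(17) = mex{1,1} = 0
G(18) = mex{0,2} = 1
Pile A: G(18) = 1.
Pile B: G(15) = 0.
Combined Grundy value = 1 ⊕ 0 = 1.
A winning move leaves total XOR = 0, i.e. changes one component's Grundy value g to g ⊕ X where X is the current total.
Pile A: need g' = 1⊕1 = 0. Options: 18−1→G=0, 18−4→G=2. Hits: 1.
Pile B: need g' = 0⊕1 = 1. Options: 15−1→G=2, 15−4→G=1. Hits: 1.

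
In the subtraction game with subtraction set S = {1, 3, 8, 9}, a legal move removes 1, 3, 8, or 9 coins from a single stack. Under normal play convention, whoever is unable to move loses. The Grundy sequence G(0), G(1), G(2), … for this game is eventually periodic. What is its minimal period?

16

n :  0  1  2  3  4  5  6  7  8  9 10 11 12 13 14 15 16 17 18 19 20 21 22 23 24 25 26 27 28 29 30 31 32 33
G :  0  1  0  1  0  1  0  1  2  3  2  3  2  3  2  3  0  1  0  1  0  1  0  1  2  3  2  3  2  3  2  3  0  1
G(n+16) = G(n) holds for n = 0,…,8 (a full window of length max(S) = 9), so the sequence is purely periodic with period 16.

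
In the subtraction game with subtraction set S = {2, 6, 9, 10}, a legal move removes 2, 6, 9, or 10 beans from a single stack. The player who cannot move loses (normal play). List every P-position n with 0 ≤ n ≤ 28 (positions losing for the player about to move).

0, 1, 4, 5, 8, 12, 16, 19, 20, 23, 24, 27

G(0) = 0
G(1) = mex{} = 0
G(2) = mex{0} = 1
G(3) = mex{0} = 1
G(4) = mex{1} = 0
G(5) = mex{1} = 0
G(6) = mex{0,0} = 1
G(7) = mex{0,0} = 1
G(8) = mex{1,1} = 0
G(9) = mex{1,1,0} = 2
G(10) = mex{0,0,0,0} = 1
G(11) = mex{2,0,1,0} = 3
G(12) = mex{1,1,1,1} = 0
G(13) = mex{3,1,0,1} = 2
G(14) = mex{0,0,0,0} = 1
G(15) = mex{2,2,1,0} = 3
G(16) = mex{1,1,1,1} = 0
G(17) = mex{3,3,0,1} = 2
G(18) = mex{0,0,2,0} = 1
G(19) = mex{2,2,1,2} = 0
G(20) = mex{1,1,3,1} = 0
G(21) = mex{0,3,0,3} = 1
G(22) = mex{0,0,2,0} = 1
G(23) = mex{1,2,1,2} = 0
G(24) = mex{1,1,3,1} = 0
G(25) = mex{0,0,0,3} = 1
G(26) = mex{0,0,2,0} = 1
G(27) = mex{1,1,1,2} = 0
G(28) = mex{1,1,0,1} = 2
P-positions are exactly the n with G(n) = 0.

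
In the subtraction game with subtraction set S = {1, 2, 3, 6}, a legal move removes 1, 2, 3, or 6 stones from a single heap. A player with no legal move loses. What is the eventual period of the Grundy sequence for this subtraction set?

G(0) = 0
G(1) = mex{0} = 1
G(2) = mex{1,0} = 2
G(3) = mex{2,1,0} = 3
G(4) = mex{3,2,1} = 0
G(5) = mex{0,3,2} = 1
G(6) = mex{1,0,3,0} = 2
G(7) = mex{2,1,0,1} = 3
G(8) = mex{3,2,1,2} = 0
G(9) = mex{0,3,2,3} = 1
G(10) = mex{1,0,3,0} = 2
G(11) = mex{2,1,0,1} = 3
G(12) = mex{3,2,1,2} = 0
G(13) = mex{0,3,2,3} = 1
G(14) = mex{1,0,3,0} = 2
G(n+4) = G(n) holds for n = 0,…,5 (a full window of length max(S) = 6), so the sequence is purely periodic with period 4.

4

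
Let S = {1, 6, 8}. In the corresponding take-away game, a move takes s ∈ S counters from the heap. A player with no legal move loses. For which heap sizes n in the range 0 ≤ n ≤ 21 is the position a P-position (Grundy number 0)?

0, 2, 4, 7, 9, 11, 14, 16, 18, 21

n :  0  1  2  3  4  5  6  7  8  9 10 11 12 13 14 15 16 17 18 19 20 21
G :  0  1  0  1  0  1  2  0  1  0  1  0  1  2  0  1  0  1  0  1  2  0
P-positions are exactly the n with G(n) = 0.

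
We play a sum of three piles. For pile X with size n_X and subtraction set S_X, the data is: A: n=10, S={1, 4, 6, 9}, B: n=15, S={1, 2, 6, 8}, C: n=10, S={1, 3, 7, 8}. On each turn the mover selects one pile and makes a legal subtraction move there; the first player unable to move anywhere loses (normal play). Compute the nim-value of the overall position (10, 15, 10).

3

Pile A, S = {1, 4, 6, 9}:
n :  0  1  2  3  4  5  6  7  8  9 10
G :  0  1  0  1  2  0  1  0  1  2  0
G_A(10) = 0.
Pile B, S = {1, 2, 6, 8}:
n :  0  1  2  3  4  5  6  7  8  9 10 11 12 13 14 15
G :  0  1  2  0  1  2  3  0  1  2  0  1  2  3  0  1
G_B(15) = 1.
Pile C, S = {1, 3, 7, 8}:
G(0) = 0
G(1) = mex{0} = 1
G(2) = mex{1} = 0
G(3) = mex{0,0} = 1
G(4) = mex{1,1} = 0
G(5) = mex{0,0} = 1
G(6) = mex{1,1} = 0
G(7) = mex{0,0,0} = 1
G(8) = mex{1,1,1,0} = 2
G(9) = mex{2,0,0,1} = 3
G(10) = mex{3,1,1,0} = 2
G_C(10) = 2.
Combined Grundy value = 0 ⊕ 1 ⊕ 2 = 3.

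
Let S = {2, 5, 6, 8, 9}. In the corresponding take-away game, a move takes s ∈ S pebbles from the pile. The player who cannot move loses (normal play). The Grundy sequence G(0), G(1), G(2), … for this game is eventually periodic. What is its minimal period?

n :  0  1  2  3  4  5  6  7  8  9 10 11 12 13 14 15 16 17 18 19 20 21 22 23 24 25 26 27 28 29
G :  0  0  1  1  0  2  1  3  2  2  3  0  2  1  0  0  1  1  0  2  1  3  2  2  3  0  2  1  0  0
G(n+14) = G(n) holds for n = 0,…,8 (a full window of length max(S) = 9), so the sequence is purely periodic with period 14.

14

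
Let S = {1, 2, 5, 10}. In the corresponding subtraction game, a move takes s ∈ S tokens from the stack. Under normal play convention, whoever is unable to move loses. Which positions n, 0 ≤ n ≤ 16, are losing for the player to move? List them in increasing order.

0, 3, 6, 9, 12, 15

G(0) = 0
G(1) = mex{0} = 1
G(2) = mex{1,0} = 2
G(3) = mex{2,1} = 0
G(4) = mex{0,2} = 1
G(5) = mex{1,0,0} = 2
G(6) = mex{2,1,1} = 0
G(7) = mex{0,2,2} = 1
G(8) = mex{1,0,0} = 2
G(9) = mex{2,1,1} = 0
G(10) = mex{0,2,2,0} = 1
G(11) = mex{1,0,0,1} = 2
G(12) = mex{2,1,1,2} = 0
G(13) = mex{0,2,2,0} = 1
G(14) = mex{1,0,0,1} = 2
G(15) = mex{2,1,1,2} = 0
G(16) = mex{0,2,2,0} = 1
P-positions are exactly the n with G(n) = 0.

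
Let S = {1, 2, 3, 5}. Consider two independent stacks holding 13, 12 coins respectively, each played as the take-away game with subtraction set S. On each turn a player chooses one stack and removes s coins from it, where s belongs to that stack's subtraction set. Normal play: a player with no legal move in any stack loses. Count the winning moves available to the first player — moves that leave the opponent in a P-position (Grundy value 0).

3

All stacks use S = {1, 2, 3, 5}:
n :  0  1  2  3  4  5  6  7  8  9 10 11 12 13
G :  0  1  2  3  0  1  2  3  0  1  2  3  0  1
Stack A: G(13) = 1.
Stack B: G(12) = 0.
Combined Grundy value = 1 ⊕ 0 = 1.
A winning move leaves total XOR = 0, i.e. changes one component's Grundy value g to g ⊕ X where X is the current total.
Stack A: need g' = 1⊕1 = 0. Options: 13−1→G=0, 13−2→G=3, 13−3→G=2, 13−5→G=0. Hits: 2.
Stack B: need g' = 0⊕1 = 1. Options: 12−1→G=3, 12−2→G=2, 12−3→G=1, 12−5→G=3. Hits: 1.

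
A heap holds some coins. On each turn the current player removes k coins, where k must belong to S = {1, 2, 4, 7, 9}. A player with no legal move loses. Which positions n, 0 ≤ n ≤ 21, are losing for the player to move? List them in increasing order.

0, 3, 6, 11, 14, 17

n :  0  1  2  3  4  5  6  7  8  9 10 11 12 13 14 15 16 17 18 19 20 21
G :  0  1  2  0  1  2  0  1  2  3  4  0  1  2  0  1  2  0  1  2  3  4
P-positions are exactly the n with G(n) = 0.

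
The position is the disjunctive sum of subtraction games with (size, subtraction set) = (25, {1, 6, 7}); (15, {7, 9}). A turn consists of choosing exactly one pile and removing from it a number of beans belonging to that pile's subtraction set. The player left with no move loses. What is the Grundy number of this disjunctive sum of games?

Pile A, S = {1, 6, 7}:
G(0) = 0
G(1) = mex{0} = 1
G(2) = mex{1} = 0
G(3) = mex{0} = 1
G(4) = mex{1} = 0
G(5) = mex{0} = 1
G(6) = mex{1,0} = 2
G(7) = mex{2,1,0} = 3
G(8) = mex{3,0,1} = 2
G(9) = mex{2,1,0} = 3
G(10) = mex{3,0,1} = 2
G(11) = mex{2,1,0} = 3
G(12) = mex{3,2,1} = 0
G(13) = mex{0,3,2} = 1
G(14) = mex{1,2,3} = 0
G(15) = mex{0,3,2} = 1
G(16) = mex{1,2,3} = 0
G(17) = mex{0,3,2} = 1
G(18) = mex{1,0,3} = 2
G(19) = mex{2,1,0} = 3
G(20) = mex{3,0,1} = 2
G(21) = mex{2,1,0} = 3
G(22) = mex{3,0,1} = 2
G(23) = mex{2,1,0} = 3
G(24) = mex{3,2,1} = 0
G(25) = mex{0,3,2} = 1
G_A(25) = 1.
Pile B, S = {7, 9}:
n :  0  1  2  3  4  5  6  7  8  9 10 11 12 13 14 15
G :  0  0  0  0  0  0  0  1  1  1  1  1  1  1  2  2
G_B(15) = 2.
Combined Grundy value = 1 ⊕ 2 = 3.

3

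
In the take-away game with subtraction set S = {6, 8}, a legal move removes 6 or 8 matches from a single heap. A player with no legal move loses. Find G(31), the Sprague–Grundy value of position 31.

0

G(0) = 0
G(1) = mex{} = 0
G(2) = mex{} = 0
G(3) = mex{} = 0
G(4) = mex{} = 0
G(5) = mex{} = 0
G(6) = mex{0} = 1
G(7) = mex{0} = 1
G(8) = mex{0,0} = 1
G(9) = mex{0,0} = 1
G(10) = mex{0,0} = 1
G(11) = mex{0,0} = 1
G(12) = mex{1,0} = 2
G(13) = mex{1,0} = 2
G(14) = mex{1,1} = 0
G(15) = mex{1,1} = 0
G(16) = mex{1,1} = 0
G(17) = mex{1,1} = 0
G(18) = mex{2,1} = 0
G(19) = mex{2,1} = 0
G(20) = mex{0,2} = 1
G(21) = mex{0,2} = 1
G(22) = mex{0,0} = 1
G(23) = mex{0,0} = 1
G(24) = mex{0,0} = 1
G(25) = mex{0,0} = 1
G(26) = mex{1,0} = 2
G(27) = mex{1,0} = 2
G(28) = mex{1,1} = 0
G(29) = mex{1,1} = 0
G(30) = mex{1,1} = 0
G(31) = mex{1,1} = 0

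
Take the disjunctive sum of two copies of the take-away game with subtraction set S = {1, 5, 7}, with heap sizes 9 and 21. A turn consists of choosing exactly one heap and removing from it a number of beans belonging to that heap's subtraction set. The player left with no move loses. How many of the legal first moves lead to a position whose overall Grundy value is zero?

All heaps use S = {1, 5, 7}:
n :  0  1  2  3  4  5  6  7  8  9 10 11 12 13 14 15 16 17 18 19 20 21
G :  0  1  0  1  0  1  0  1  0  1  0  1  0  1  0  1  0  1  0  1  0  1
Heap A: G(9) = 1.
Heap B: G(21) = 1.
Combined Grundy value = 1 ⊕ 1 = 0.
A winning move leaves total XOR = 0, i.e. changes one component's Grundy value g to g ⊕ X where X is the current total.
Heap A: target g' = 1⊕0 = 1, but every legal move changes the Grundy value (mex property), so 0 moves.
Heap B: target g' = 1⊕0 = 1, but every legal move changes the Grundy value (mex property), so 0 moves.

0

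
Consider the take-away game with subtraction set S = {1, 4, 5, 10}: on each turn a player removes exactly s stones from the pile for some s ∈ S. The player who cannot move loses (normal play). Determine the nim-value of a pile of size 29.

n :  0  1  2  3  4  5  6  7  8  9 10 11 12 13 14 15 16 17 18 19 20 21 22 23 24 25 26 27 28 29
G :  0  1  0  1  2  3  2  3  0  1  4  0  1  2  0  1  3  0  1  2  0  1  2  0  1  2  0  1  2  0

0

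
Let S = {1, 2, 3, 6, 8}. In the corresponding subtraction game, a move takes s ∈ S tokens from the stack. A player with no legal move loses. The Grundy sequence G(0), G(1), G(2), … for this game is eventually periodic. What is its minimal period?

9

n :  0  1  2  3  4  5  6  7  8  9 10 11 12 13 14 15 16 17 18 19
G :  0  1  2  3  0  1  2  3  4  0  1  2  3  0  1  2  3  4  0  1
G(n+9) = G(n) holds for n = 0,…,7 (a full window of length max(S) = 8), so the sequence is purely periodic with period 9.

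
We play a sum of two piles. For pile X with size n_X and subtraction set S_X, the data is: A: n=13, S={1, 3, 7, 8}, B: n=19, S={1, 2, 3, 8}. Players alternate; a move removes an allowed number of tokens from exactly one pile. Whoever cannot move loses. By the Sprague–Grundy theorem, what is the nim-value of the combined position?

2

Pile A, S = {1, 3, 7, 8}:
n :  0  1  2  3  4  5  6  7  8  9 10 11 12 13
G :  0  1  0  1  0  1  0  1  2  3  2  3  2  3
G_A(13) = 3.
Pile B, S = {1, 2, 3, 8}:
n :  0  1  2  3  4  5  6  7  8  9 10 11 12 13 14 15 16 17 18 19
G :  0  1  2  3  0  1  2  3  4  0  1  2  3  0  1  2  3  4  0  1
G_B(19) = 1.
Combined Grundy value = 3 ⊕ 1 = 2.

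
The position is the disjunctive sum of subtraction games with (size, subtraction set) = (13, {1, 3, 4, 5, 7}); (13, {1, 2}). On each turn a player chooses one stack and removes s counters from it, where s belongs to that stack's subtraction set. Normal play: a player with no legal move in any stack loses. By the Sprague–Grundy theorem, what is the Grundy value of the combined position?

2

Stack A, S = {1, 3, 4, 5, 7}:
n :  0  1  2  3  4  5  6  7  8  9 10 11 12 13
G :  0  1  0  1  2  3  2  3  0  1  0  1  2  3
G_A(13) = 3.
Stack B, S = {1, 2}:
n :  0  1  2  3  4  5  6  7  8  9 10 11 12 13
G :  0  1  2  0  1  2  0  1  2  0  1  2  0  1
G_B(13) = 1.
Combined Grundy value = 3 ⊕ 1 = 2.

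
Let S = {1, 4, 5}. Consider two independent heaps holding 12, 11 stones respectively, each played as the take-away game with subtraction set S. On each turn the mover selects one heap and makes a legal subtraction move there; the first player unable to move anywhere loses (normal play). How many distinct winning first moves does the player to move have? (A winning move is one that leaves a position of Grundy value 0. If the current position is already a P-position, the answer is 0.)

All heaps use S = {1, 4, 5}:
G(0) = 0
G(1) = mex{0} = 1
G(2) = mex{1} = 0
G(3) = mex{0} = 1
G(4) = mex{1,0} = 2
G(5) = mex{2,1,0} = 3
G(6) = mex{3,0,1} = 2
G(7) = mex{2,1,0} = 3
G(8) = mex{3,2,1} = 0
G(9) = mex{0,3,2} = 1
G(10) = mex{1,2,3} = 0
G(11) = mex{0,3,2} = 1
G(12) = mex{1,0,3} = 2
Heap A: G(12) = 2.
Heap B: G(11) = 1.
Combined Grundy value = 2 ⊕ 1 = 3.
A winning move leaves total XOR = 0, i.e. changes one component's Grundy value g to g ⊕ X where X is the current total.
Heap A: need g' = 2⊕3 = 1. Options: 12−1→G=1, 12−4→G=0, 12−5→G=3. Hits: 1.
Heap B: need g' = 1⊕3 = 2. Options: 11−1→G=0, 11−4→G=3, 11−5→G=2. Hits: 1.

2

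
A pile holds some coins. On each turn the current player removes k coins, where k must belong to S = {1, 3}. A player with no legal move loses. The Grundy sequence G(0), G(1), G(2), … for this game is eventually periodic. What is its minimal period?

n :  0  1  2  3  4  5  6  7  8  9 10 11 12 13 14
G :  0  1  0  1  0  1  0  1  0  1  0  1  0  1  0
G(n+2) = G(n) holds for n = 0,…,2 (a full window of length max(S) = 3), so the sequence is purely periodic with period 2.

2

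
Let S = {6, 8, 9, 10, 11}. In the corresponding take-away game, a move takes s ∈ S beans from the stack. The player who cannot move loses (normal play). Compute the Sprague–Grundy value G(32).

2

G(0) = 0
G(1) = mex{} = 0
G(2) = mex{} = 0
G(3) = mex{} = 0
G(4) = mex{} = 0
G(5) = mex{} = 0
G(6) = mex{0} = 1
G(7) = mex{0} = 1
G(8) = mex{0,0} = 1
G(9) = mex{0,0,0} = 1
G(10) = mex{0,0,0,0} = 1
G(11) = mex{0,0,0,0,0} = 1
G(12) = mex{1,0,0,0,0} = 2
G(13) = mex{1,0,0,0,0} = 2
G(14) = mex{1,1,0,0,0} = 2
G(15) = mex{1,1,1,0,0} = 2
G(16) = mex{1,1,1,1,0} = 2
G(17) = mex{1,1,1,1,1} = 0
G(18) = mex{2,1,1,1,1} = 0
G(19) = mex{2,1,1,1,1} = 0
G(20) = mex{2,2,1,1,1} = 0
G(21) = mex{2,2,2,1,1} = 0
G(22) = mex{2,2,2,2,1} = 0
G(23) = mex{0,2,2,2,2} = 1
G(24) = mex{0,2,2,2,2} = 1
G(25) = mex{0,0,2,2,2} = 1
G(26) = mex{0,0,0,2,2} = 1
G(27) = mex{0,0,0,0,2} = 1
G(28) = mex{0,0,0,0,0} = 1
G(29) = mex{1,0,0,0,0} = 2
G(30) = mex{1,0,0,0,0} = 2
G(31) = mex{1,1,0,0,0} = 2
G(32) = mex{1,1,1,0,0} = 2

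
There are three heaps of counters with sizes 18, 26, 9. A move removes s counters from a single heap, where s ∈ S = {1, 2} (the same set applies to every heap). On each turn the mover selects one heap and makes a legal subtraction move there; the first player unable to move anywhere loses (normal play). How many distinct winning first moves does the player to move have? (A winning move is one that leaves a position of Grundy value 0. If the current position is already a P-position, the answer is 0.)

All heaps use S = {1, 2}:
G(0) = 0
G(1) = mex{0} = 1
G(2) = mex{1,0} = 2
G(3) = mex{2,1} = 0
G(4) = mex{0,2} = 1
G(5) = mex{1,0} = 2
G(6) = mex{2,1} = 0
G(7) = mex{0,2} = 1
G(8) = mex{1,0} = 2
G(9) = mex{2,1} = 0
G(10) = mex{0,2} = 1
G(11) = mex{1,0} = 2
G(12) = mex{2,1} = 0
G(13) = mex{0,2} = 1
G(14) = mex{1,0} = 2
G(15) = mex{2,1} = 0
G(16) = mex{0,2} = 1
G(17) = mex{1,0} = 2
G(18) = mex{2,1} = 0
G(19) = mex{0,2} = 1
G(20) = mex{1,0} = 2
G(21) = mex{2,1} = 0
G(22) = mex{0,2} = 1
G(23) = mex{1,0} = 2
G(24) = mex{2,1} = 0
G(25) = mex{0,2} = 1
G(26) = mex{1,0} = 2
Heap A: G(18) = 0.
Heap B: G(26) = 2.
Heap C: G(9) = 0.
Combined Grundy value = 0 ⊕ 2 ⊕ 0 = 2.
A winning move leaves total XOR = 0, i.e. changes one component's Grundy value g to g ⊕ X where X is the current total.
Heap A: need g' = 0⊕2 = 2. Options: 18−1→G=2, 18−2→G=1. Hits: 1.
Heap B: need g' = 2⊕2 = 0. Options: 26−1→G=1, 26−2→G=0. Hits: 1.
Heap C: need g' = 0⊕2 = 2. Options: 9−1→G=2, 9−2→G=1. Hits: 1.

3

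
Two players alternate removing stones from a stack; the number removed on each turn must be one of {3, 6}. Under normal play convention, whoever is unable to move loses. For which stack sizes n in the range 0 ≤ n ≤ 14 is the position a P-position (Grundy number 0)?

n :  0  1  2  3  4  5  6  7  8  9 10 11 12 13 14
G :  0  0  0  1  1  1  2  2  2  0  0  0  1  1  1
P-positions are exactly the n with G(n) = 0.

0, 1, 2, 9, 10, 11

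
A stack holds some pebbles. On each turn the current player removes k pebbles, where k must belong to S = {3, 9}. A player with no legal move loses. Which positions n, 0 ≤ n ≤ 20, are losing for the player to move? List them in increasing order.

n :  0  1  2  3  4  5  6  7  8  9 10 11 12 13 14 15 16 17 18 19 20
G :  0  0  0  1  1  1  0  0  0  1  1  1  0  0  0  1  1  1  0  0  0
P-positions are exactly the n with G(n) = 0.

0, 1, 2, 6, 7, 8, 12, 13, 14, 18, 19, 20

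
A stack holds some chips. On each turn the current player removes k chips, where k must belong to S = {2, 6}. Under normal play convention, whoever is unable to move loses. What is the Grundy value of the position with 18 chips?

1

n :  0  1  2  3  4  5  6  7  8  9 10 11 12 13 14 15 16 17 18
G :  0  0  1  1  0  0  1  1  0  0  1  1  0  0  1  1  0  0  1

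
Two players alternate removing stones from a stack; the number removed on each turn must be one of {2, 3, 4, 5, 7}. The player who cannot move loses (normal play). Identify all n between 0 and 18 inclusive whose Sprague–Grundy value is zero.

0, 1, 9, 10, 18

G(0) = 0
G(1) = mex{} = 0
G(2) = mex{0} = 1
G(3) = mex{0,0} = 1
G(4) = mex{1,0,0} = 2
G(5) = mex{1,1,0,0} = 2
G(6) = mex{2,1,1,0} = 3
G(7) = mex{2,2,1,1,0} = 3
G(8) = mex{3,2,2,1,0} = 4
G(9) = mex{3,3,2,2,1} = 0
G(10) = mex{4,3,3,2,1} = 0
G(11) = mex{0,4,3,3,2} = 1
G(12) = mex{0,0,4,3,2} = 1
G(13) = mex{1,0,0,4,3} = 2
G(14) = mex{1,1,0,0,3} = 2
G(15) = mex{2,1,1,0,4} = 3
G(16) = mex{2,2,1,1,0} = 3
G(17) = mex{3,2,2,1,0} = 4
G(18) = mex{3,3,2,2,1} = 0
P-positions are exactly the n with G(n) = 0.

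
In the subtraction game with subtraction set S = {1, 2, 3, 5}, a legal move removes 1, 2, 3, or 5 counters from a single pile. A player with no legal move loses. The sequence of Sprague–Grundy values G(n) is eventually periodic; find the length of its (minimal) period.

G(0) = 0
G(1) = mex{0} = 1
G(2) = mex{1,0} = 2
G(3) = mex{2,1,0} = 3
G(4) = mex{3,2,1} = 0
G(5) = mex{0,3,2,0} = 1
G(6) = mex{1,0,3,1} = 2
G(7) = mex{2,1,0,2} = 3
G(8) = mex{3,2,1,3} = 0
G(9) = mex{0,3,2,0} = 1
G(10) = mex{1,0,3,1} = 2
G(11) = mex{2,1,0,2} = 3
G(12) = mex{3,2,1,3} = 0
G(13) = mex{0,3,2,0} = 1
G(14) = mex{1,0,3,1} = 2
G(n+4) = G(n) holds for n = 0,…,4 (a full window of length max(S) = 5), so the sequence is purely periodic with period 4.

4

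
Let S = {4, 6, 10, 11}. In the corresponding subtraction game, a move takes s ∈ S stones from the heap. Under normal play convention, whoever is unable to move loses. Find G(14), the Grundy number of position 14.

n :  0  1  2  3  4  5  6  7  8  9 10 11 12 13 14
G :  0  0  0  0  1  1  1  1  2  2  2  2  3  3  3

3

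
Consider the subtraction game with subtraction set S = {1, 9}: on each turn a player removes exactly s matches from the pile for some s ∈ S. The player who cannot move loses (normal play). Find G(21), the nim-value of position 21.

1

G(0) = 0
G(1) = mex{0} = 1
G(2) = mex{1} = 0
G(3) = mex{0} = 1
G(4) = mex{1} = 0
G(5) = mex{0} = 1
G(6) = mex{1} = 0
G(7) = mex{0} = 1
G(8) = mex{1} = 0
G(9) = mex{0,0} = 1
G(10) = mex{1,1} = 0
G(11) = mex{0,0} = 1
G(12) = mex{1,1} = 0
G(13) = mex{0,0} = 1
G(14) = mex{1,1} = 0
G(15) = mex{0,0} = 1
G(16) = mex{1,1} = 0
G(17) = mex{0,0} = 1
G(18) = mex{1,1} = 0
G(19) = mex{0,0} = 1
G(20) = mex{1,1} = 0
G(21) = mex{0,0} = 1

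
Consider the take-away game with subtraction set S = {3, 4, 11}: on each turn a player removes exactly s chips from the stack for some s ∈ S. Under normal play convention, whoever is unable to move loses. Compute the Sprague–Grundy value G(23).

0

n :  0  1  2  3  4  5  6  7  8  9 10 11 12 13 14 15 16 17 18 19 20 21 22 23
G :  0  0  0  1  1  1  2  0  0  0  1  1  1  2  0  0  0  1  1  1  2  0  0  0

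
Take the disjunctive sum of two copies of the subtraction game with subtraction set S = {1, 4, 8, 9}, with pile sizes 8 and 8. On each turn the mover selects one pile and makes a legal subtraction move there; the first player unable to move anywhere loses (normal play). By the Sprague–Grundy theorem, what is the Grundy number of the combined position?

0

All piles use S = {1, 4, 8, 9}:
G(0) = 0
G(1) = mex{0} = 1
G(2) = mex{1} = 0
G(3) = mex{0} = 1
G(4) = mex{1,0} = 2
G(5) = mex{2,1} = 0
G(6) = mex{0,0} = 1
G(7) = mex{1,1} = 0
G(8) = mex{0,2,0} = 1
Pile A: G(8) = 1.
Pile B: G(8) = 1.
Combined Grundy value = 1 ⊕ 1 = 0.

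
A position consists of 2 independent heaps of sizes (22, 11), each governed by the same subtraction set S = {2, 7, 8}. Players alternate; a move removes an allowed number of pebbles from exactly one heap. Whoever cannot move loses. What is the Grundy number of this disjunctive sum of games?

2

All heaps use S = {2, 7, 8}:
G(0) = 0
G(1) = mex{} = 0
G(2) = mex{0} = 1
G(3) = mex{0} = 1
G(4) = mex{1} = 0
G(5) = mex{1} = 0
G(6) = mex{0} = 1
G(7) = mex{0,0} = 1
G(8) = mex{1,0,0} = 2
G(9) = mex{1,1,0} = 2
G(10) = mex{2,1,1} = 0
G(11) = mex{2,0,1} = 3
G(12) = mex{0,0,0} = 1
G(13) = mex{3,1,0} = 2
G(14) = mex{1,1,1} = 0
G(15) = mex{2,2,1} = 0
G(16) = mex{0,2,2} = 1
G(17) = mex{0,0,2} = 1
G(18) = mex{1,3,0} = 2
G(19) = mex{1,1,3} = 0
G(20) = mex{2,2,1} = 0
G(21) = mex{0,0,2} = 1
G(22) = mex{0,0,0} = 1
Heap A: G(22) = 1.
Heap B: G(11) = 3.
Combined Grundy value = 1 ⊕ 3 = 2.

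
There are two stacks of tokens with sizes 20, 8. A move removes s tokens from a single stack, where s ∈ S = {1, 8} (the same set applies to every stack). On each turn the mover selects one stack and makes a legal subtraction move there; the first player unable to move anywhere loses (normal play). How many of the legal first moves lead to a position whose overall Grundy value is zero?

All stacks use S = {1, 8}:
G(0) = 0
G(1) = mex{0} = 1
G(2) = mex{1} = 0
G(3) = mex{0} = 1
G(4) = mex{1} = 0
G(5) = mex{0} = 1
G(6) = mex{1} = 0
G(7) = mex{0} = 1
G(8) = mex{1,0} = 2
G(9) = mex{2,1} = 0
G(10) = mex{0,0} = 1
G(11) = mex{1,1} = 0
G(12) = mex{0,0} = 1
G(13) = mex{1,1} = 0
G(14) = mex{0,0} = 1
G(15) = mex{1,1} = 0
G(16) = mex{0,2} = 1
G(17) = mex{1,0} = 2
G(18) = mex{2,1} = 0
G(19) = mex{0,0} = 1
G(20) = mex{1,1} = 0
Stack A: G(20) = 0.
Stack B: G(8) = 2.
Combined Grundy value = 0 ⊕ 2 = 2.
A winning move leaves total XOR = 0, i.e. changes one component's Grundy value g to g ⊕ X where X is the current total.
Stack A: need g' = 0⊕2 = 2. Options: 20−1→G=1, 20−8→G=1. Hits: 0.
Stack B: need g' = 2⊕2 = 0. Options: 8−1→G=1, 8−8→G=0. Hits: 1.

1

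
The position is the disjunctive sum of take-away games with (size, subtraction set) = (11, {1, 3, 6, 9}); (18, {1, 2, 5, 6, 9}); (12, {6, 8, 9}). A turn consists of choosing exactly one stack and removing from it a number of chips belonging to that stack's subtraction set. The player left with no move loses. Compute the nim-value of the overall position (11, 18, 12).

0

Stack A, S = {1, 3, 6, 9}:
G(0) = 0
G(1) = mex{0} = 1
G(2) = mex{1} = 0
G(3) = mex{0,0} = 1
G(4) = mex{1,1} = 0
G(5) = mex{0,0} = 1
G(6) = mex{1,1,0} = 2
G(7) = mex{2,0,1} = 3
G(8) = mex{3,1,0} = 2
G(9) = mex{2,2,1,0} = 3
G(10) = mex{3,3,0,1} = 2
G(11) = mex{2,2,1,0} = 3
G_A(11) = 3.
Stack B, S = {1, 2, 5, 6, 9}:
G(0) = 0
G(1) = mex{0} = 1
G(2) = mex{1,0} = 2
G(3) = mex{2,1} = 0
G(4) = mex{0,2} = 1
G(5) = mex{1,0,0} = 2
G(6) = mex{2,1,1,0} = 3
G(7) = mex{3,2,2,1} = 0
G(8) = mex{0,3,0,2} = 1
G(9) = mex{1,0,1,0,0} = 2
G(10) = mex{2,1,2,1,1} = 0
G(11) = mex{0,2,3,2,2} = 1
G(12) = mex{1,0,0,3,0} = 2
G(13) = mex{2,1,1,0,1} = 3
G(14) = mex{3,2,2,1,2} = 0
G(15) = mex{0,3,0,2,3} = 1
G(16) = mex{1,0,1,0,0} = 2
G(17) = mex{2,1,2,1,1} = 0
G(18) = mex{0,2,3,2,2} = 1
G_B(18) = 1.
Stack C, S = {6, 8, 9}:
n :  0  1  2  3  4  5  6  7  8  9 10 11 12
G :  0  0  0  0  0  0  1  1  1  1  1  1  2
G_C(12) = 2.
Combined Grundy value = 3 ⊕ 1 ⊕ 2 = 0.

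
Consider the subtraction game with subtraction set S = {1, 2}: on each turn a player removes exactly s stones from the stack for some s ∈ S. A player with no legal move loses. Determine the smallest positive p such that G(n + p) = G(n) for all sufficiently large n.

G(0) = 0
G(1) = mex{0} = 1
G(2) = mex{1,0} = 2
G(3) = mex{2,1} = 0
G(4) = mex{0,2} = 1
G(5) = mex{1,0} = 2
G(6) = mex{2,1} = 0
G(7) = mex{0,2} = 1
G(8) = mex{1,0} = 2
G(9) = mex{2,1} = 0
G(10) = mex{0,2} = 1
G(11) = mex{1,0} = 2
G(12) = mex{2,1} = 0
G(13) = mex{0,2} = 1
G(14) = mex{1,0} = 2
G(n+3) = G(n) holds for n = 0,…,1 (a full window of length max(S) = 2), so the sequence is purely periodic with period 3.

3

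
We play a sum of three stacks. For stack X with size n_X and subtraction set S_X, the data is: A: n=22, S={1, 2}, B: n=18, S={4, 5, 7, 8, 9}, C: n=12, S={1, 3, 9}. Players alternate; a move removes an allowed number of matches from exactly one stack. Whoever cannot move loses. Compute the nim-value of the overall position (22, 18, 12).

0

Stack A, S = {1, 2}:
n :  0  1  2  3  4  5  6  7  8  9 10 11 12 13 14 15 16 17 18 19 20 21 22
G :  0  1  2  0  1  2  0  1  2  0  1  2  0  1  2  0  1  2  0  1  2  0  1
G_A(22) = 1.
Stack B, S = {4, 5, 7, 8, 9}:
G(0) = 0
G(1) = mex{} = 0
G(2) = mex{} = 0
G(3) = mex{} = 0
G(4) = mex{0} = 1
G(5) = mex{0,0} = 1
G(6) = mex{0,0} = 1
G(7) = mex{0,0,0} = 1
G(8) = mex{1,0,0,0} = 2
G(9) = mex{1,1,0,0,0} = 2
G(10) = mex{1,1,0,0,0} = 2
G(11) = mex{1,1,1,0,0} = 2
G(12) = mex{2,1,1,1,0} = 3
G(13) = mex{2,2,1,1,1} = 0
G(14) = mex{2,2,1,1,1} = 0
G(15) = mex{2,2,2,1,1} = 0
G(16) = mex{3,2,2,2,1} = 0
G(17) = mex{0,3,2,2,2} = 1
G(18) = mex{0,0,2,2,2} = 1
G_B(18) = 1.
Stack C, S = {1, 3, 9}:
G(0) = 0
G(1) = mex{0} = 1
G(2) = mex{1} = 0
G(3) = mex{0,0} = 1
G(4) = mex{1,1} = 0
G(5) = mex{0,0} = 1
G(6) = mex{1,1} = 0
G(7) = mex{0,0} = 1
G(8) = mex{1,1} = 0
G(9) = mex{0,0,0} = 1
G(10) = mex{1,1,1} = 0
G(11) = mex{0,0,0} = 1
G(12) = mex{1,1,1} = 0
G_C(12) = 0.
Combined Grundy value = 1 ⊕ 1 ⊕ 0 = 0.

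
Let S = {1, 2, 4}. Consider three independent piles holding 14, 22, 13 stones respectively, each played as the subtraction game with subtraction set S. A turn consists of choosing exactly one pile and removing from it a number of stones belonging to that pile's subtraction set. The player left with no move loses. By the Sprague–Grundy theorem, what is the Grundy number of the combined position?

All piles use S = {1, 2, 4}:
n :  0  1  2  3  4  5  6  7  8  9 10 11 12 13 14 15 16 17 18 19 20 21 22
G :  0  1  2  0  1  2  0  1  2  0  1  2  0  1  2  0  1  2  0  1  2  0  1
Pile A: G(14) = 2.
Pile B: G(22) = 1.
Pile C: G(13) = 1.
Combined Grundy value = 2 ⊕ 1 ⊕ 1 = 2.

2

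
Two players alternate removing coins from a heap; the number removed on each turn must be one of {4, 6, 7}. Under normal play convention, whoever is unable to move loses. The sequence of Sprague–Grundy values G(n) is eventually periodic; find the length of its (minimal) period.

11

G(0) = 0
G(1) = mex{} = 0
G(2) = mex{} = 0
G(3) = mex{} = 0
G(4) = mex{0} = 1
G(5) = mex{0} = 1
G(6) = mex{0,0} = 1
G(7) = mex{0,0,0} = 1
G(8) = mex{1,0,0} = 2
G(9) = mex{1,0,0} = 2
G(10) = mex{1,1,0} = 2
G(11) = mex{1,1,1} = 0
G(12) = mex{2,1,1} = 0
G(13) = mex{2,1,1} = 0
G(14) = mex{2,2,1} = 0
G(15) = mex{0,2,2} = 1
G(16) = mex{0,2,2} = 1
G(17) = mex{0,0,2} = 1
G(18) = mex{0,0,0} = 1
G(19) = mex{1,0,0} = 2
G(20) = mex{1,0,0} = 2
G(21) = mex{1,1,0} = 2
G(22) = mex{1,1,1} = 0
G(23) = mex{2,1,1} = 0
G(n+11) = G(n) holds for n = 0,…,6 (a full window of length max(S) = 7), so the sequence is purely periodic with period 11.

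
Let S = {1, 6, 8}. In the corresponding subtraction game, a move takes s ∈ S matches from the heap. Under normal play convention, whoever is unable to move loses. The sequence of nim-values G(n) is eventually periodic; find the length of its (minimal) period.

n :  0  1  2  3  4  5  6  7  8  9 10 11 12 13 14 15 16
G :  0  1  0  1  0  1  2  0  1  0  1  0  1  2  0  1  0
G(n+7) = G(n) holds for n = 0,…,7 (a full window of length max(S) = 8), so the sequence is purely periodic with period 7.

7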